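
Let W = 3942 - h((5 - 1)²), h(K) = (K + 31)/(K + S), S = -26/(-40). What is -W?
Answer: -1311746/333 ≈ -3939.2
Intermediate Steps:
S = 13/20 (S = -26*(-1/40) = 13/20 ≈ 0.65000)
h(K) = (31 + K)/(13/20 + K) (h(K) = (K + 31)/(K + 13/20) = (31 + K)/(13/20 + K))
W = 1311746/333 (W = 3942 - 20*(31 + (5 - 1)²)/(13 + 20*(5 - 1)²) = 3942 - 20*(31 + 4²)/(13 + 20*4²) = 3942 - 20*(31 + 16)/(13 + 20*16) = 3942 - 20*47/(13 + 320) = 3942 - 20*47/333 = 3942 - 1*940/333 = 3942 - 940/333 = 1311746/333 ≈ 3939.2)
-W = -1*1311746/333 = -1311746/333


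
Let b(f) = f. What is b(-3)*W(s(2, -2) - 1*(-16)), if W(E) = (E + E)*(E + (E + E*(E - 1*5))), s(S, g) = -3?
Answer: -10140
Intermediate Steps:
W(E) = 2*E*(2*E + E*(-5 + E)) (W(E) = (2*E)*(E + (E + E*(E - 5))) = (2*E)*(E + (E + E*(-5 + E))) = (2*E)*(2*E + E*(-5 + E)) = 2*E*(2*E + E*(-5 + E)))
b(-3)*W(s(2, -2) - 1*(-16)) = -6*(-3 - 1*(-16))**2*(-3 + (-3 - 1*(-16))) = -6*(-3 + 16)**2*(-3 + (-3 + 16)) = -6*13**2*(-3 + 13) = -6*169*10 = -3*3380 = -10140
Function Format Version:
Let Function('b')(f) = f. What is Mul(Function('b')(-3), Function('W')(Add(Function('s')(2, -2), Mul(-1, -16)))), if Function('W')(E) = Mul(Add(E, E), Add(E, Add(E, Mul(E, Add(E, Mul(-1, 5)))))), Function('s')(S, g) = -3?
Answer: -10140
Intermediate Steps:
Function('W')(E) = Mul(2, E, Add(Mul(2, E), Mul(E, Add(-5, E)))) (Function('W')(E) = Mul(Mul(2, E), Add(E, Add(E, Mul(E, Add(E, -5))))) = Mul(Mul(2, E), Add(E, Add(E, Mul(E, Add(-5, E))))) = Mul(Mul(2, E), Add(Mul(2, E), Mul(E, Add(-5, E)))) = Mul(2, E, Add(Mul(2, E), Mul(E, Add(-5, E)))))
Mul(Function('b')(-3), Function('W')(Add(Function('s')(2, -2), Mul(-1, -16)))) = Mul(-3, Mul(2, Pow(Add(-3, Mul(-1, -16)), 2), Add(-3, Add(-3, Mul(-1, -16))))) = Mul(-3, Mul(2, Pow(Add(-3, 16), 2), Add(-3, Add(-3, 16)))) = Mul(-3, Mul(2, Pow(13, 2), Add(-3, 13))) = Mul(-3, Mul(2, 169, 10)) = Mul(-3, 3380) = -10140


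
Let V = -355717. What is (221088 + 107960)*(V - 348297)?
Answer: -231654398672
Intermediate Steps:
(221088 + 107960)*(V - 348297) = (221088 + 107960)*(-355717 - 348297) = 329048*(-704014) = -231654398672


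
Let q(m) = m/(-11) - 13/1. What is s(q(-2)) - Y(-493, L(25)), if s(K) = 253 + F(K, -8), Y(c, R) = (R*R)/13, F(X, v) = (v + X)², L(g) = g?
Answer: 1004077/1573 ≈ 638.32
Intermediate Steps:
F(X, v) = (X + v)²
Y(c, R) = R²/13 (Y(c, R) = R²*(1/13) = R²/13)
q(m) = -13 - m/11 (q(m) = m*(-1/11) - 13*1 = -m/11 - 13 = -13 - m/11)
s(K) = 253 + (-8 + K)² (s(K) = 253 + (K - 8)² = 253 + (-8 + K)²)
s(q(-2)) - Y(-493, L(25)) = (253 + (-8 + (-13 - 1/11*(-2)))²) - 25²/13 = (253 + (-8 + (-13 + 2/11))²) - 625/13 = (253 + (-8 - 141/11)²) - 1*625/13 = (253 + (-229/11)²) - 625/13 = (253 + 52441/121) - 625/13 = 83054/121 - 625/13 = 1004077/1573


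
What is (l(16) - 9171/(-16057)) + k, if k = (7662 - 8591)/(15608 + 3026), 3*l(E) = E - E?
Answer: 155975461/299206138 ≈ 0.52130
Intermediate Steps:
l(E) = 0 (l(E) = (E - E)/3 = (⅓)*0 = 0)
k = -929/18634 ≈ -0.049855
(l(16) - 9171/(-16057)) + k = (0 - 9171/(-16057)) - 929/18634 = (0 - 9171*(-1/16057)) - 929/18634 = (0 + 9171/16057) - 929/18634 = 9171/16057 - 929/18634 = 155975461/299206138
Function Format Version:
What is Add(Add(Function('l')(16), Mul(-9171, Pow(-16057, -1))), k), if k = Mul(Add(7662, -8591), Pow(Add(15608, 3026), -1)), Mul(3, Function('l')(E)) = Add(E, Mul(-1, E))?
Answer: Rational(155975461, 299206138) ≈ 0.52130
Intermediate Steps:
Function('l')(E) = 0 (Function('l')(E) = Mul(Rational(1, 3), Add(E, Mul(-1, E))) = Mul(Rational(1, 3), 0) = 0)
k = Rational(-929, 18634) (k = Mul(-929, Pow(18634, -1)) = Mul(-929, Rational(1, 18634)) = Rational(-929, 18634) ≈ -0.049855)
Add(Add(Function('l')(16), Mul(-9171, Pow(-16057, -1))), k) = Add(Add(0, Mul(-9171, Pow(-16057, -1))), Rational(-929, 18634)) = Add(Add(0, Mul(-9171, Rational(-1, 16057))), Rational(-929, 18634)) = Add(Add(0, Rational(9171, 16057)), Rational(-929, 18634)) = Add(Rational(9171, 16057), Rational(-929, 18634)) = Rational(155975461, 299206138)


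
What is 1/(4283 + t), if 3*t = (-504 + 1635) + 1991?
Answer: 3/15971 ≈ 0.00018784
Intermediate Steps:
t = 3122/3 (t = ((-504 + 1635) + 1991)/3 = (1131 + 1991)/3 = (⅓)*3122 = 3122/3 ≈ 1040.7)
1/(4283 + t) = 1/(4283 + 3122/3) = 1/(15971/3) = 3/15971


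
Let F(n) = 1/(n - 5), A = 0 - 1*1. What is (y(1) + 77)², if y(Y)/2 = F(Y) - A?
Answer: 24649/4 ≈ 6162.3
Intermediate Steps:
A = -1 (A = 0 - 1 = -1)
F(n) = 1/(-5 + n)
y(Y) = 2 + 2/(-5 + Y) (y(Y) = 2*(1/(-5 + Y) - 1*(-1)) = 2*(1/(-5 + Y) + 1) = 2*(1 + 1/(-5 + Y)) = 2 + 2/(-5 + Y))
(y(1) + 77)² = (2*(-4 + 1)/(-5 + 1) + 77)² = (2*(-3)/(-4) + 77)² = (2*(-¼)*(-3) + 77)² = (3/2 + 77)² = (157/2)² = 24649/4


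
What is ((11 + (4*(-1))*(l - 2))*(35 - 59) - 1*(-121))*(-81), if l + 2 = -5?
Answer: 81567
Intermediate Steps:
l = -7 (l = -2 - 5 = -7)
((11 + (4*(-1))*(l - 2))*(35 - 59) - 1*(-121))*(-81) = ((11 + (4*(-1))*(-7 - 2))*(35 - 59) - 1*(-121))*(-81) = ((11 - 4*(-9))*(-24) + 121)*(-81) = ((11 + 36)*(-24) + 121)*(-81) = (47*(-24) + 121)*(-81) = (-1128 + 121)*(-81) = -1007*(-81) = 81567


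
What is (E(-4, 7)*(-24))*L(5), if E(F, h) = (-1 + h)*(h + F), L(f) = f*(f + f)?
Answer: -21600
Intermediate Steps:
L(f) = 2*f² (L(f) = f*(2*f) = 2*f²)
E(F, h) = (-1 + h)*(F + h)
(E(-4, 7)*(-24))*L(5) = ((7² - 1*(-4) - 1*7 - 4*7)*(-24))*(2*5²) = ((49 + 4 - 7 - 28)*(-24))*(2*25) = (18*(-24))*50 = -432*50 = -21600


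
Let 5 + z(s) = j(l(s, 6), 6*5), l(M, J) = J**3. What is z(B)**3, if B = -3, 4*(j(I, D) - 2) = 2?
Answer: -125/8 ≈ -15.625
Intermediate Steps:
j(I, D) = 5/2 (j(I, D) = 2 + (1/4)*2 = 2 + 1/2 = 5/2)
z(s) = -5/2 (z(s) = -5 + 5/2 = -5/2)
z(B)**3 = (-5/2)**3 = -125/8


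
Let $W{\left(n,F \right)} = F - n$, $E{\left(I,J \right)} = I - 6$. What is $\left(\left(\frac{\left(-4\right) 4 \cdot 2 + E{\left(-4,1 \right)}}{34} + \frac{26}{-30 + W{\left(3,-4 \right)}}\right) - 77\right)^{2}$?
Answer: $\frac{2465321104}{395641} \approx 6231.2$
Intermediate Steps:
$E{\left(I,J \right)} = -6 + I$ ($E{\left(I,J \right)} = I - 6 = -6 + I$)
$\left(\left(\frac{\left(-4\right) 4 \cdot 2 + E{\left(-4,1 \right)}}{34} + \frac{26}{-30 + W{\left(3,-4 \right)}}\right) - 77\right)^{2} = \left(\left(\frac{\left(-4\right) 4 \cdot 2 - 10}{34} + \frac{26}{-30 - 7}\right) - 77\right)^{2} = \left(\left(\left(\left(-16\right) 2 - 10\right) \frac{1}{34} + \frac{26}{-30 - 7}\right) - 77\right)^{2} = \left(\left(\left(-32 - 10\right) \frac{1}{34} + \frac{26}{-30 - 7}\right) - 77\right)^{2} = \left(\left(\left(-42\right) \frac{1}{34} + \frac{26}{-37}\right) - 77\right)^{2} = \left(\left(- \frac{21}{17} + 26 \left(- \frac{1}{37}\right)\right) - 77\right)^{2} = \left(\left(- \frac{21}{17} - \frac{26}{37}\right) - 77\right)^{2} = \left(- \frac{1219}{629} - 77\right)^{2} = \left(- \frac{49652}{629}\right)^{2} = \frac{2465321104}{395641}$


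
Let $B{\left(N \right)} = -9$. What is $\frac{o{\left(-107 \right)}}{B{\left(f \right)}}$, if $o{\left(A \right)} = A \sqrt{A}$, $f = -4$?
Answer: $\frac{107 i \sqrt{107}}{9} \approx 122.98 i$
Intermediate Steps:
$o{\left(A \right)} = A^{\frac{3}{2}}$
$\frac{o{\left(-107 \right)}}{B{\left(f \right)}} = \frac{\left(-107\right)^{\frac{3}{2}}}{-9} = - 107 i \sqrt{107} \left(- \frac{1}{9}\right) = \frac{107 i \sqrt{107}}{9}$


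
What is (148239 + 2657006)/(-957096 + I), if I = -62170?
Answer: -2805245/1019266 ≈ -2.7522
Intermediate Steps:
(148239 + 2657006)/(-957096 + I) = (148239 + 2657006)/(-957096 - 62170) = 2805245/(-1019266) = 2805245*(-1/1019266) = -2805245/1019266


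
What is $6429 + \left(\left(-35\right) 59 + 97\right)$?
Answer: $4461$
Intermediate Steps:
$6429 + \left(\left(-35\right) 59 + 97\right) = 6429 + \left(-2065 + 97\right) = 6429 - 1968 = 4461$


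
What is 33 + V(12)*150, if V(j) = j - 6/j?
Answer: 1758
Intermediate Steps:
33 + V(12)*150 = 33 + (12 - 6/12)*150 = 33 + (12 - 6*1/12)*150 = 33 + (12 - ½)*150 = 33 + (23/2)*150 = 33 + 1725 = 1758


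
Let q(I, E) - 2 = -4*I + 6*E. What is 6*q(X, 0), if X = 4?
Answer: -84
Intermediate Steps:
q(I, E) = 2 - 4*I + 6*E (q(I, E) = 2 + (-4*I + 6*E) = 2 - 4*I + 6*E)
6*q(X, 0) = 6*(2 - 4*4 + 6*0) = 6*(2 - 16 + 0) = 6*(-14) = -84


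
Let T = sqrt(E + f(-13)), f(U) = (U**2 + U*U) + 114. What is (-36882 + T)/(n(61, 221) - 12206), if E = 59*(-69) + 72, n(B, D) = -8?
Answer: 18441/6107 - I*sqrt(3547)/12214 ≈ 3.0196 - 0.0048761*I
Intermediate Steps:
f(U) = 114 + 2*U**2 (f(U) = (U**2 + U**2) + 114 = 2*U**2 + 114 = 114 + 2*U**2)
E = -3999 (E = -4071 + 72 = -3999)
T = I*sqrt(3547) (T = sqrt(-3999 + (114 + 2*(-13)**2)) = sqrt(-3999 + (114 + 2*169)) = sqrt(-3999 + (114 + 338)) = sqrt(-3999 + 452) = sqrt(-3547) = I*sqrt(3547) ≈ 59.557*I)
(-36882 + T)/(n(61, 221) - 12206) = (-36882 + I*sqrt(3547))/(-8 - 12206) = (-36882 + I*sqrt(3547))/(-12214) = (-36882 + I*sqrt(3547))*(-1/12214) = 18441/6107 - I*sqrt(3547)/12214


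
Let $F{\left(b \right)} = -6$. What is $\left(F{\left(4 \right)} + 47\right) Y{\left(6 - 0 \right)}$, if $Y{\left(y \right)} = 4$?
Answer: $164$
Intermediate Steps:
$\left(F{\left(4 \right)} + 47\right) Y{\left(6 - 0 \right)} = \left(-6 + 47\right) 4 = 41 \cdot 4 = 164$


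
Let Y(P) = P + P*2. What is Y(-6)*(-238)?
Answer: 4284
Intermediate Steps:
Y(P) = 3*P (Y(P) = P + 2*P = 3*P)
Y(-6)*(-238) = (3*(-6))*(-238) = -18*(-238) = 4284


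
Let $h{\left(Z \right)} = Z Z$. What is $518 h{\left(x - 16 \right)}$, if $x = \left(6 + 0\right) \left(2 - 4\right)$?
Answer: $406112$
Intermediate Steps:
$x = -12$ ($x = 6 \left(-2\right) = -12$)
$h{\left(Z \right)} = Z^{2}$
$518 h{\left(x - 16 \right)} = 518 \left(-12 - 16\right)^{2} = 518 \left(-28\right)^{2} = 518 \cdot 784 = 406112$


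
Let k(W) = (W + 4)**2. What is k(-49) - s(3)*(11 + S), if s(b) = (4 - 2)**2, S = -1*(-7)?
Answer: 1953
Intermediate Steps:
S = 7
s(b) = 4 (s(b) = 2**2 = 4)
k(W) = (4 + W)**2
k(-49) - s(3)*(11 + S) = (4 - 49)**2 - 4*(11 + 7) = (-45)**2 - 4*18 = 2025 - 1*72 = 2025 - 72 = 1953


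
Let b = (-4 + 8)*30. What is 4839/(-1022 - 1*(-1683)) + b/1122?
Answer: 918113/123607 ≈ 7.4277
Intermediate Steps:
b = 120 (b = 4*30 = 120)
4839/(-1022 - 1*(-1683)) + b/1122 = 4839/(-1022 - 1*(-1683)) + 120/1122 = 4839/(-1022 + 1683) + 120*(1/1122) = 4839/661 + 20/187 = 918113/123607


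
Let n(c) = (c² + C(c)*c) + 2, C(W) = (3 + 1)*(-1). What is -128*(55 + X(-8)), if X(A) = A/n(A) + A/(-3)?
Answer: -1083520/147 ≈ -7370.9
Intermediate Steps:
C(W) = -4 (C(W) = 4*(-1) = -4)
n(c) = 2 + c² - 4*c (n(c) = (c² - 4*c) + 2 = 2 + c² - 4*c)
X(A) = -A/3 + A/(2 + A² - 4*A) (X(A) = A/(2 + A² - 4*A) + A/(-3) = A/(2 + A² - 4*A) + A*(-⅓) = A/(2 + A² - 4*A) - A/3 = -A/3 + A/(2 + A² - 4*A))
-128*(55 + X(-8)) = -128*(55 + (⅓)*(-8)*(1 - 1*(-8)² + 4*(-8))/(2 + (-8)² - 4*(-8))) = -128*(55 + (⅓)*(-8)*(1 - 1*64 - 32)/(2 + 64 + 32)) = -128*(55 + (⅓)*(-8)*(1 - 64 - 32)/98) = -128*(55 + (⅓)*(-8)*(1/98)*(-95)) = -128*(55 + 380/147) = -128*8465/147 = -1083520/147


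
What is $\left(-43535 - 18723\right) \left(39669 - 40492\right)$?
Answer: $51238334$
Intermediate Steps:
$\left(-43535 - 18723\right) \left(39669 - 40492\right) = \left(-43535 - 18723\right) \left(-823\right) = \left(-62258\right) \left(-823\right) = 51238334$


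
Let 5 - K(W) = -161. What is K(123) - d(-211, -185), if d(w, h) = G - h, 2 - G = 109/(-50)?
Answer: -1159/50 ≈ -23.180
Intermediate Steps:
K(W) = 166 (K(W) = 5 - 1*(-161) = 5 + 161 = 166)
G = 209/50 (G = 2 - 109/(-50) = 2 - 109*(-1)/50 = 2 - 1*(-109/50) = 2 + 109/50 = 209/50 ≈ 4.1800)
d(w, h) = 209/50 - h
K(123) - d(-211, -185) = 166 - (209/50 - 1*(-185)) = 166 - (209/50 + 185) = 166 - 1*9459/50 = 166 - 9459/50 = -1159/50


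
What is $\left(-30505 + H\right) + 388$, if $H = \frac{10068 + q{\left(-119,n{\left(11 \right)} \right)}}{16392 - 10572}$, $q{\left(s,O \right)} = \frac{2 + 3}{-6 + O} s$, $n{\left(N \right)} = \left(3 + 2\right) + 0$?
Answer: $- \frac{175270277}{5820} \approx -30115.0$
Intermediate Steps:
$n{\left(N \right)} = 5$ ($n{\left(N \right)} = 5 + 0 = 5$)
$q{\left(s,O \right)} = \frac{5 s}{-6 + O}$ ($q{\left(s,O \right)} = \frac{5}{-6 + O} s = \frac{5 s}{-6 + O}$)
$H = \frac{10663}{5820}$ ($H = \frac{10068 + 5 \left(-119\right) \frac{1}{-6 + 5}}{16392 - 10572} = \frac{10068 + 5 \left(-119\right) \frac{1}{-1}}{5820} = \left(10068 + 5 \left(-119\right) \left(-1\right)\right) \frac{1}{5820} = \left(10068 + 595\right) \frac{1}{5820} = 10663 \cdot \frac{1}{5820} = \frac{10663}{5820} \approx 1.8321$)
$\left(-30505 + H\right) + 388 = \left(-30505 + \frac{10663}{5820}\right) + 388 = - \frac{177528437}{5820} + 388 = - \frac{175270277}{5820}$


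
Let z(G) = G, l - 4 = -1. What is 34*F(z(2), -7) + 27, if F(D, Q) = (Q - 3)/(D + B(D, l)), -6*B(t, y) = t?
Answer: -177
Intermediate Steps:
l = 3 (l = 4 - 1 = 3)
B(t, y) = -t/6
F(D, Q) = 6*(-3 + Q)/(5*D) (F(D, Q) = (Q - 3)/(D - D/6) = (-3 + Q)/((5*D/6)) = (-3 + Q)*(6/(5*D)) = 6*(-3 + Q)/(5*D))
34*F(z(2), -7) + 27 = 34*((6/5)*(-3 - 7)/2) + 27 = 34*((6/5)*(½)*(-10)) + 27 = 34*(-6) + 27 = -204 + 27 = -177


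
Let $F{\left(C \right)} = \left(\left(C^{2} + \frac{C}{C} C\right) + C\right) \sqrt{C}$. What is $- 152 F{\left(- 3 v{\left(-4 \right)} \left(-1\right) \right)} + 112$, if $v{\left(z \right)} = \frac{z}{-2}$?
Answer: $112 - 7296 \sqrt{6} \approx -17759.0$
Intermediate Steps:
$v{\left(z \right)} = - \frac{z}{2}$ ($v{\left(z \right)} = z \left(- \frac{1}{2}\right) = - \frac{z}{2}$)
$F{\left(C \right)} = \sqrt{C} \left(C^{2} + 2 C\right)$ ($F{\left(C \right)} = \left(\left(C^{2} + 1 C\right) + C\right) \sqrt{C} = \left(\left(C^{2} + C\right) + C\right) \sqrt{C} = \left(\left(C + C^{2}\right) + C\right) \sqrt{C} = \left(C^{2} + 2 C\right) \sqrt{C} = \sqrt{C} \left(C^{2} + 2 C\right)$)
$- 152 F{\left(- 3 v{\left(-4 \right)} \left(-1\right) \right)} + 112 = - 152 \left(- 3 \left(\left(- \frac{1}{2}\right) \left(-4\right)\right) \left(-1\right)\right)^{\frac{3}{2}} \left(2 + - 3 \left(\left(- \frac{1}{2}\right) \left(-4\right)\right) \left(-1\right)\right) + 112 = - 152 \left(\left(-3\right) 2 \left(-1\right)\right)^{\frac{3}{2}} \left(2 + \left(-3\right) 2 \left(-1\right)\right) + 112 = - 152 \left(\left(-6\right) \left(-1\right)\right)^{\frac{3}{2}} \left(2 - -6\right) + 112 = - 152 \cdot 6^{\frac{3}{2}} \left(2 + 6\right) + 112 = - 152 \cdot 6 \sqrt{6} \cdot 8 + 112 = - 152 \cdot 48 \sqrt{6} + 112 = - 7296 \sqrt{6} + 112 = 112 - 7296 \sqrt{6}$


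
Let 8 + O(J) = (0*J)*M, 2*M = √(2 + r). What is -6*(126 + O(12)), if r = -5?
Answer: -708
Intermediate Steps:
M = I*√3/2 (M = √(2 - 5)/2 = √(-3)/2 = (I*√3)/2 = I*√3/2 ≈ 0.86602*I)
O(J) = -8 (O(J) = -8 + (0*J)*(I*√3/2) = -8 + 0*(I*√3/2) = -8 + 0 = -8)
-6*(126 + O(12)) = -6*(126 - 8) = -6*118 = -708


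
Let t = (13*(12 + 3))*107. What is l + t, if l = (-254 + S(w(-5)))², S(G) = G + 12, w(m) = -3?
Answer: 80890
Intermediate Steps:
S(G) = 12 + G
l = 60025 (l = (-254 + (12 - 3))² = (-254 + 9)² = (-245)² = 60025)
t = 20865 (t = (13*15)*107 = 195*107 = 20865)
l + t = 60025 + 20865 = 80890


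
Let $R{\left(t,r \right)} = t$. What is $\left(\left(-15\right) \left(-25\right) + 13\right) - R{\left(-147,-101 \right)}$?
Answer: $535$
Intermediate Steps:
$\left(\left(-15\right) \left(-25\right) + 13\right) - R{\left(-147,-101 \right)} = \left(\left(-15\right) \left(-25\right) + 13\right) - -147 = \left(375 + 13\right) + 147 = 388 + 147 = 535$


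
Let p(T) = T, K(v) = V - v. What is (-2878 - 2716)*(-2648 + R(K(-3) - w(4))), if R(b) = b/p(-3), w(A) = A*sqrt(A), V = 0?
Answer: 44410766/3 ≈ 1.4804e+7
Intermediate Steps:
K(v) = -v (K(v) = 0 - v = -v)
w(A) = A**(3/2)
R(b) = -b/3 (R(b) = b/(-3) = b*(-1/3) = -b/3)
(-2878 - 2716)*(-2648 + R(K(-3) - w(4))) = (-2878 - 2716)*(-2648 - (-1*(-3) - 4**(3/2))/3) = -5594*(-2648 - (3 - 1*8)/3) = -5594*(-2648 - (3 - 8)/3) = -5594*(-2648 - 1/3*(-5)) = -5594*(-2648 + 5/3) = -5594*(-7939/3) = 44410766/3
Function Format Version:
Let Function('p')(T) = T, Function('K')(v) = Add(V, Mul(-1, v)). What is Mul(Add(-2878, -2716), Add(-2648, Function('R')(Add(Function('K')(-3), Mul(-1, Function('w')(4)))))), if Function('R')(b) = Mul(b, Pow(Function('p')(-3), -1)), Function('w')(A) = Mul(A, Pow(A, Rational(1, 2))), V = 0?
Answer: Rational(44410766, 3) ≈ 1.4804e+7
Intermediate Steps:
Function('K')(v) = Mul(-1, v) (Function('K')(v) = Add(0, Mul(-1, v)) = Mul(-1, v))
Function('w')(A) = Pow(A, Rational(3, 2))
Function('R')(b) = Mul(Rational(-1, 3), b) (Function('R')(b) = Mul(b, Pow(-3, -1)) = Mul(b, Rational(-1, 3)) = Mul(Rational(-1, 3), b))
Mul(Add(-2878, -2716), Add(-2648, Function('R')(Add(Function('K')(-3), Mul(-1, Function('w')(4)))))) = Mul(Add(-2878, -2716), Add(-2648, Mul(Rational(-1, 3), Add(Mul(-1, -3), Mul(-1, Pow(4, Rational(3, 2))))))) = Mul(-5594, Add(-2648, Mul(Rational(-1, 3), Add(3, Mul(-1, 8))))) = Mul(-5594, Add(-2648, Mul(Rational(-1, 3), Add(3, -8)))) = Mul(-5594, Add(-2648, Mul(Rational(-1, 3), -5))) = Mul(-5594, Add(-2648, Rational(5, 3))) = Mul(-5594, Rational(-7939, 3)) = Rational(44410766, 3)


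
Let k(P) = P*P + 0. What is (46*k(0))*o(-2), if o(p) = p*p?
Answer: 0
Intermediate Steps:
o(p) = p²
k(P) = P² (k(P) = P² + 0 = P²)
(46*k(0))*o(-2) = (46*0²)*(-2)² = (46*0)*4 = 0*4 = 0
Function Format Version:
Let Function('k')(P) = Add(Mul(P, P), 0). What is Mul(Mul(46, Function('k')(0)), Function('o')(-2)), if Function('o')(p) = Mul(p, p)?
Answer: 0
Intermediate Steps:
Function('o')(p) = Pow(p, 2)
Function('k')(P) = Pow(P, 2) (Function('k')(P) = Add(Pow(P, 2), 0) = Pow(P, 2))
Mul(Mul(46, Function('k')(0)), Function('o')(-2)) = Mul(Mul(46, Pow(0, 2)), Pow(-2, 2)) = Mul(Mul(46, 0), 4) = Mul(0, 4) = 0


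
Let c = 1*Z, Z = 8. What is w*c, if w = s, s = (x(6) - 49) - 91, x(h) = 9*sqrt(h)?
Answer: -1120 + 72*sqrt(6) ≈ -943.64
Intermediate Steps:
c = 8 (c = 1*8 = 8)
s = -140 + 9*sqrt(6) (s = (9*sqrt(6) - 49) - 91 = (-49 + 9*sqrt(6)) - 91 = -140 + 9*sqrt(6) ≈ -117.95)
w = -140 + 9*sqrt(6) ≈ -117.95
w*c = (-140 + 9*sqrt(6))*8 = -1120 + 72*sqrt(6)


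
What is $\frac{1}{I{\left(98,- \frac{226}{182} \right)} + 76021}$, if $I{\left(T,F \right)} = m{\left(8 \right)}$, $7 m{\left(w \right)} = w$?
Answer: $\frac{7}{532155} \approx 1.3154 \cdot 10^{-5}$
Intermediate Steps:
$m{\left(w \right)} = \frac{w}{7}$
$I{\left(T,F \right)} = \frac{8}{7}$ ($I{\left(T,F \right)} = \frac{1}{7} \cdot 8 = \frac{8}{7}$)
$\frac{1}{I{\left(98,- \frac{226}{182} \right)} + 76021} = \frac{1}{\frac{8}{7} + 76021} = \frac{1}{\frac{532155}{7}} = \frac{7}{532155}$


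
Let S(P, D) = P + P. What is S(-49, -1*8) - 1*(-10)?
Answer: -88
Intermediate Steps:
S(P, D) = 2*P
S(-49, -1*8) - 1*(-10) = 2*(-49) - 1*(-10) = -98 + 10 = -88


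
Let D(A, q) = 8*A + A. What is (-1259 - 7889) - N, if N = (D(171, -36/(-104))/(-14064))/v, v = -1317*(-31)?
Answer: -583633178645/63798992 ≈ -9148.0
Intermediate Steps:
v = 40827
D(A, q) = 9*A
N = -171/63798992 (N = ((9*171)/(-14064))/40827 = (1539*(-1/14064))*(1/40827) = -513/4688*1/40827 = -171/63798992 ≈ -2.6803e-6)
(-1259 - 7889) - N = (-1259 - 7889) - 1*(-171/63798992) = -9148 + 171/63798992 = -583633178645/63798992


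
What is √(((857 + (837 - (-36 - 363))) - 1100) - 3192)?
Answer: I*√2199 ≈ 46.893*I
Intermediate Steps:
√(((857 + (837 - (-36 - 363))) - 1100) - 3192) = √(((857 + (837 - 1*(-399))) - 1100) - 3192) = √(((857 + (837 + 399)) - 1100) - 3192) = √(((857 + 1236) - 1100) - 3192) = √((2093 - 1100) - 3192) = √(993 - 3192) = √(-2199) = I*√2199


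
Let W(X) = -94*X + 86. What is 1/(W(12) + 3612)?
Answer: 1/2570 ≈ 0.00038911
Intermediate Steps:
W(X) = 86 - 94*X
1/(W(12) + 3612) = 1/((86 - 94*12) + 3612) = 1/((86 - 1128) + 3612) = 1/(-1042 + 3612) = 1/2570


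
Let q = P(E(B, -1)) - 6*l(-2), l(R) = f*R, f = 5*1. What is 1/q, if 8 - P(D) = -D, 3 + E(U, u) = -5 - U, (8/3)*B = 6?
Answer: 4/231 ≈ 0.017316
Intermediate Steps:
B = 9/4 (B = (3/8)*6 = 9/4 ≈ 2.2500)
f = 5
E(U, u) = -8 - U (E(U, u) = -3 + (-5 - U) = -8 - U)
P(D) = 8 + D (P(D) = 8 - (-1)*D = 8 + D)
l(R) = 5*R
q = 231/4 (q = (8 + (-8 - 1*9/4)) - 30*(-2) = (8 + (-8 - 9/4)) - 6*(-10) = (8 - 41/4) + 60 = -9/4 + 60 = 231/4 ≈ 57.750)
1/q = 1/(231/4) = 4/231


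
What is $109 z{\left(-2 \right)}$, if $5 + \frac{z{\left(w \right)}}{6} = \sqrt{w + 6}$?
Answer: $-1962$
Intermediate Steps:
$z{\left(w \right)} = -30 + 6 \sqrt{6 + w}$ ($z{\left(w \right)} = -30 + 6 \sqrt{w + 6} = -30 + 6 \sqrt{6 + w}$)
$109 z{\left(-2 \right)} = 109 \left(-30 + 6 \sqrt{6 - 2}\right) = 109 \left(-30 + 6 \sqrt{4}\right) = 109 \left(-30 + 6 \cdot 2\right) = 109 \left(-30 + 12\right) = 109 \left(-18\right) = -1962$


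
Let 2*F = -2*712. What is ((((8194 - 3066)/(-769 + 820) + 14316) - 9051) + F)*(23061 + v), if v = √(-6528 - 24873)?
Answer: 1824363397/17 + 237331*I*√3489/17 ≈ 1.0732e+8 + 8.2462e+5*I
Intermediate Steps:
v = 3*I*√3489 (v = √(-31401) = 3*I*√3489 ≈ 177.2*I)
F = -712 (F = (-2*712)/2 = (½)*(-1424) = -712)
((((8194 - 3066)/(-769 + 820) + 14316) - 9051) + F)*(23061 + v) = ((((8194 - 3066)/(-769 + 820) + 14316) - 9051) - 712)*(23061 + 3*I*√3489) = (((5128/51 + 14316) - 9051) - 712)*(23061 + 3*I*√3489) = ((735244/51 - 9051) - 712)*(23061 + 3*I*√3489) = (273643/51 - 712)*(23061 + 3*I*√3489) = 237331*(23061 + 3*I*√3489)/51 = 1824363397/17 + 237331*I*√3489/17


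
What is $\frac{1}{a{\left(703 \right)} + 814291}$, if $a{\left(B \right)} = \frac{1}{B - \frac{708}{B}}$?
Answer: $\frac{493501}{401853423494} \approx 1.2281 \cdot 10^{-6}$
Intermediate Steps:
$\frac{1}{a{\left(703 \right)} + 814291} = \frac{1}{\frac{703}{-708 + 703^{2}} + 814291} = \frac{1}{\frac{703}{-708 + 494209} + 814291} = \frac{1}{\frac{703}{493501} + 814291} = \frac{1}{\frac{401853423494}{493501}} = \frac{493501}{401853423494}$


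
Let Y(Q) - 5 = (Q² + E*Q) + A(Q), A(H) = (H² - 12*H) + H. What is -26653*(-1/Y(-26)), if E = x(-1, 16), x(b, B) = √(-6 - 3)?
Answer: 43790879/2705533 + 2078934*I/2705533 ≈ 16.186 + 0.7684*I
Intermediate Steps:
A(H) = H² - 11*H
x(b, B) = 3*I (x(b, B) = √(-9) = 3*I)
E = 3*I ≈ 3.0*I
Y(Q) = 5 + Q² + Q*(-11 + Q) + 3*I*Q (Y(Q) = 5 + ((Q² + (3*I)*Q) + Q*(-11 + Q)) = 5 + ((Q² + 3*I*Q) + Q*(-11 + Q)) = 5 + (Q² + Q*(-11 + Q) + 3*I*Q) = 5 + Q² + Q*(-11 + Q) + 3*I*Q)
-26653*(-1/Y(-26)) = -26653*(-1/(5 + 2*(-26)² - 26*(-11 + 3*I))) = -26653*(-1/(5 + 2*676 + (286 - 78*I))) = -26653*(-1/(5 + 1352 + (286 - 78*I))) = -26653*(-(1643 + 78*I)/2705533) = -26653*(-1643 - 78*I)/2705533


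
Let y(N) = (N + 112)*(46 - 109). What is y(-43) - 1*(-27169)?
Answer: 22822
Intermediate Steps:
y(N) = -7056 - 63*N (y(N) = (112 + N)*(-63) = -7056 - 63*N)
y(-43) - 1*(-27169) = (-7056 - 63*(-43)) - 1*(-27169) = (-7056 + 2709) + 27169 = -4347 + 27169 = 22822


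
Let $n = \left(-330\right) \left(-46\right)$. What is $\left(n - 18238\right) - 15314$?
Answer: $-18372$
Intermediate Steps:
$n = 15180$
$\left(n - 18238\right) - 15314 = \left(15180 - 18238\right) - 15314 = -3058 - 15314 = -18372$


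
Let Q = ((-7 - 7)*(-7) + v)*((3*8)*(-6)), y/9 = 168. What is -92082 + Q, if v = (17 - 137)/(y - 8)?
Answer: -4990578/47 ≈ -1.0618e+5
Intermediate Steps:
y = 1512 (y = 9*168 = 1512)
v = -15/188 (v = (17 - 137)/(1512 - 8) = -120/1504 = -120*1/1504 = -15/188 ≈ -0.079787)
Q = -662724/47 (Q = ((-7 - 7)*(-7) - 15/188)*((3*8)*(-6)) = (-14*(-7) - 15/188)*(24*(-6)) = (98 - 15/188)*(-144) = (18409/188)*(-144) = -662724/47 ≈ -14101.)
-92082 + Q = -92082 - 662724/47 = -4990578/47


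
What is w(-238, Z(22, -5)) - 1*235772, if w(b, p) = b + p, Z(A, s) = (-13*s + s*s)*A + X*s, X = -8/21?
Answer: -4914590/21 ≈ -2.3403e+5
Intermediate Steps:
X = -8/21 (X = -8*1/21 = -8/21 ≈ -0.38095)
Z(A, s) = -8*s/21 + A*(s² - 13*s) (Z(A, s) = (-13*s + s*s)*A - 8*s/21 = (-13*s + s²)*A - 8*s/21 = (s² - 13*s)*A - 8*s/21 = A*(s² - 13*s) - 8*s/21 = -8*s/21 + A*(s² - 13*s))
w(-238, Z(22, -5)) - 1*235772 = (-238 + (1/21)*(-5)*(-8 - 273*22 + 21*22*(-5))) - 1*235772 = (-238 + (1/21)*(-5)*(-8 - 6006 - 2310)) - 235772 = (-238 + (1/21)*(-5)*(-8324)) - 235772 = (-238 + 41620/21) - 235772 = 36622/21 - 235772 = -4914590/21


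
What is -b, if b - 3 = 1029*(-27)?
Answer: 27780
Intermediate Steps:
b = -27780 (b = 3 + 1029*(-27) = 3 - 27783 = -27780)
-b = -1*(-27780) = 27780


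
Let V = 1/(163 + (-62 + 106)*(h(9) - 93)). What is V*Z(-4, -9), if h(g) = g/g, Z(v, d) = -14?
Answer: 2/555 ≈ 0.0036036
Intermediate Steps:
h(g) = 1
V = -1/3885 (V = 1/(163 + (-62 + 106)*(1 - 93)) = 1/(163 + 44*(-92)) = 1/(163 - 4048) = 1/(-3885) = -1/3885 ≈ -0.00025740)
V*Z(-4, -9) = -1/3885*(-14) = 2/555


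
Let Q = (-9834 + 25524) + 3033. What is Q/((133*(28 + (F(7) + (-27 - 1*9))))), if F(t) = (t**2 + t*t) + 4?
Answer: 18723/12502 ≈ 1.4976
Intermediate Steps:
Q = 18723 (Q = 15690 + 3033 = 18723)
F(t) = 4 + 2*t**2 (F(t) = (t**2 + t**2) + 4 = 2*t**2 + 4 = 4 + 2*t**2)
Q/((133*(28 + (F(7) + (-27 - 1*9))))) = 18723/((133*(28 + ((4 + 2*7**2) + (-27 - 1*9))))) = 18723/((133*(28 + ((4 + 2*49) + (-27 - 9))))) = 18723/((133*(28 + ((4 + 98) - 36)))) = 18723/((133*(28 + (102 - 36)))) = 18723/((133*(28 + 66))) = 18723/((133*94)) = 18723/12502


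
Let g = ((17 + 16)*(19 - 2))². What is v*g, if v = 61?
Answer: 19197981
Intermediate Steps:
g = 314721 (g = (33*17)² = 561² = 314721)
v*g = 61*314721 = 19197981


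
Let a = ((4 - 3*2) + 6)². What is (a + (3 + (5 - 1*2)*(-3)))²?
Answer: 100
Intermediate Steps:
a = 16 (a = ((4 - 6) + 6)² = (-2 + 6)² = 4² = 16)
(a + (3 + (5 - 1*2)*(-3)))² = (16 + (3 + (5 - 1*2)*(-3)))² = (16 + (3 + (5 - 2)*(-3)))² = (16 + (3 + 3*(-3)))² = (16 + (3 - 9))² = (16 - 6)² = 10² = 100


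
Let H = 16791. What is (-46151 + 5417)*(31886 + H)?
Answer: -1982808918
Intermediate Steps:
(-46151 + 5417)*(31886 + H) = (-46151 + 5417)*(31886 + 16791) = -40734*48677 = -1982808918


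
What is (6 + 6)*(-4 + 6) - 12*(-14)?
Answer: 192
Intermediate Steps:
(6 + 6)*(-4 + 6) - 12*(-14) = 12*2 + 168 = 24 + 168 = 192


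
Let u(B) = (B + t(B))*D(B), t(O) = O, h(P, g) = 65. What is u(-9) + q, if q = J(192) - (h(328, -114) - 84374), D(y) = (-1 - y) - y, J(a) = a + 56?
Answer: 84251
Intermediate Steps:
J(a) = 56 + a
D(y) = -1 - 2*y
u(B) = 2*B*(-1 - 2*B) (u(B) = (B + B)*(-1 - 2*B) = (2*B)*(-1 - 2*B) = 2*B*(-1 - 2*B))
q = 84557 (q = (56 + 192) - (65 - 84374) = 248 - 1*(-84309) = 248 + 84309 = 84557)
u(-9) + q = -2*(-9)*(1 + 2*(-9)) + 84557 = -2*(-9)*(1 - 18) + 84557 = -2*(-9)*(-17) + 84557 = -306 + 84557 = 84251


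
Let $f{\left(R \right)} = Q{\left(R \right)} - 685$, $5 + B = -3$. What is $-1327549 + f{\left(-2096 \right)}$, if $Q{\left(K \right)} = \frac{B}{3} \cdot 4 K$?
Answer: $- \frac{3917630}{3} \approx -1.3059 \cdot 10^{6}$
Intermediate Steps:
$B = -8$ ($B = -5 - 3 = -8$)
$Q{\left(K \right)} = - \frac{32 K}{3}$ ($Q{\left(K \right)} = - \frac{8}{3} \cdot 4 K = \left(-8\right) \frac{1}{3} \cdot 4 K = \left(- \frac{8}{3}\right) 4 K = - \frac{32 K}{3}$)
$f{\left(R \right)} = -685 - \frac{32 R}{3}$ ($f{\left(R \right)} = - \frac{32 R}{3} - 685 = -685 - \frac{32 R}{3}$)
$-1327549 + f{\left(-2096 \right)} = -1327549 - - \frac{65017}{3} = -1327549 + \left(-685 + \frac{67072}{3}\right) = -1327549 + \frac{65017}{3} = - \frac{3917630}{3}$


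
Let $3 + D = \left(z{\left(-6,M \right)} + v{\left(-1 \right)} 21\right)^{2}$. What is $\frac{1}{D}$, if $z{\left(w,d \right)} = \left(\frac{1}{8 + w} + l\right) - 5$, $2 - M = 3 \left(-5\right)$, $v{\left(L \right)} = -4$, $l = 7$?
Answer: $\frac{4}{26557} \approx 0.00015062$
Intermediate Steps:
$M = 17$ ($M = 2 - 3 \left(-5\right) = 2 - -15 = 2 + 15 = 17$)
$z{\left(w,d \right)} = 2 + \frac{1}{8 + w}$ ($z{\left(w,d \right)} = \left(\frac{1}{8 + w} + 7\right) - 5 = \left(7 + \frac{1}{8 + w}\right) - 5 = 2 + \frac{1}{8 + w}$)
$D = \frac{26557}{4}$ ($D = -3 + \left(\frac{17 + 2 \left(-6\right)}{8 - 6} - 84\right)^{2} = -3 + \left(\frac{17 - 12}{2} - 84\right)^{2} = -3 + \left(\frac{1}{2} \cdot 5 - 84\right)^{2} = -3 + \left(\frac{5}{2} - 84\right)^{2} = -3 + \left(- \frac{163}{2}\right)^{2} = -3 + \frac{26569}{4} = \frac{26557}{4} \approx 6639.3$)
$\frac{1}{D} = \frac{1}{\frac{26557}{4}} = \frac{4}{26557}$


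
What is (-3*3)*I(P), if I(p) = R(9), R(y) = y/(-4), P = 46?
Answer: 81/4 ≈ 20.250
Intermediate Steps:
R(y) = -y/4 (R(y) = y*(-1/4) = -y/4)
I(p) = -9/4 (I(p) = -1/4*9 = -9/4)
(-3*3)*I(P) = -3*3*(-9/4) = -9*(-9/4) = 81/4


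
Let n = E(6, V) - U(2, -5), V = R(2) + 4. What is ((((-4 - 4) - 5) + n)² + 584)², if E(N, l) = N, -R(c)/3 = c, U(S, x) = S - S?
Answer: 400689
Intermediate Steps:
U(S, x) = 0
R(c) = -3*c
V = -2 (V = -3*2 + 4 = -6 + 4 = -2)
n = 6 (n = 6 - 1*0 = 6 + 0 = 6)
((((-4 - 4) - 5) + n)² + 584)² = ((((-4 - 4) - 5) + 6)² + 584)² = (((-8 - 5) + 6)² + 584)² = ((-13 + 6)² + 584)² = ((-7)² + 584)² = (49 + 584)² = 633² = 400689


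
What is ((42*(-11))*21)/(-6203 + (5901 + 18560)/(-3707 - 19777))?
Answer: 227841768/145695713 ≈ 1.5638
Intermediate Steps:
((42*(-11))*21)/(-6203 + (5901 + 18560)/(-3707 - 19777)) = (-462*21)/(-6203 + 24461/(-23484)) = -9702/(-6203 + 24461*(-1/23484)) = -9702/(-6203 - 24461/23484) = -9702/(-145695713/23484) = -9702*(-23484/145695713) = 227841768/145695713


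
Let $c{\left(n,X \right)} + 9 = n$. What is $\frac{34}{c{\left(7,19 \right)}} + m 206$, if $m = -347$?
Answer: $-71499$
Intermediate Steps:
$c{\left(n,X \right)} = -9 + n$
$\frac{34}{c{\left(7,19 \right)}} + m 206 = \frac{34}{-9 + 7} - 71482 = \frac{34}{-2} - 71482 = 34 \left(- \frac{1}{2}\right) - 71482 = -17 - 71482 = -71499$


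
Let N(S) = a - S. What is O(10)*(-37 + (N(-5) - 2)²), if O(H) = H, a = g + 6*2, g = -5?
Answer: 630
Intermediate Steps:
a = 7 (a = -5 + 6*2 = -5 + 12 = 7)
N(S) = 7 - S
O(10)*(-37 + (N(-5) - 2)²) = 10*(-37 + ((7 - 1*(-5)) - 2)²) = 10*(-37 + ((7 + 5) - 2)²) = 10*(-37 + (12 - 2)²) = 10*(-37 + 10²) = 10*(-37 + 100) = 10*63 = 630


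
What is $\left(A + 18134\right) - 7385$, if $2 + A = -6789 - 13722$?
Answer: $-9764$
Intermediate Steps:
$A = -20513$ ($A = -2 - 20511 = -20513$)
$\left(A + 18134\right) - 7385 = \left(-20513 + 18134\right) - 7385 = -2379 - 7385 = -9764$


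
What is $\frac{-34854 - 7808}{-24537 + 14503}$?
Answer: $\frac{21331}{5017} \approx 4.2517$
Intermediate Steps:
$\frac{-34854 - 7808}{-24537 + 14503} = - \frac{42662}{-10034} = \left(-42662\right) \left(- \frac{1}{10034}\right) = \frac{21331}{5017}$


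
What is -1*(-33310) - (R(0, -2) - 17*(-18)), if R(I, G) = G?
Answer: 33006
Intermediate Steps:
-1*(-33310) - (R(0, -2) - 17*(-18)) = -1*(-33310) - (-2 - 17*(-18)) = 33310 - (-2 + 306) = 33310 - 1*304 = 33310 - 304 = 33006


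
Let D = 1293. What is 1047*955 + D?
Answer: 1001178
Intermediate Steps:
1047*955 + D = 1047*955 + 1293 = 999885 + 1293 = 1001178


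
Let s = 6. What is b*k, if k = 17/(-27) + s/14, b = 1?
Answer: -38/189 ≈ -0.20106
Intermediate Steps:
k = -38/189 (k = 17/(-27) + 6/14 = 17*(-1/27) + 6*(1/14) = -17/27 + 3/7 = -38/189 ≈ -0.20106)
b*k = 1*(-38/189) = -38/189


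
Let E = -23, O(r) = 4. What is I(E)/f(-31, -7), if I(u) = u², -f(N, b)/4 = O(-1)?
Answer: -529/16 ≈ -33.063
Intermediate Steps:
f(N, b) = -16 (f(N, b) = -4*4 = -16)
I(E)/f(-31, -7) = (-23)²/(-16) = 529*(-1/16) = -529/16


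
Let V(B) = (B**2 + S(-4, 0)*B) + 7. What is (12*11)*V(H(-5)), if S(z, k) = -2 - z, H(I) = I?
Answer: 2904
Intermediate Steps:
V(B) = 7 + B**2 + 2*B (V(B) = (B**2 + (-2 - 1*(-4))*B) + 7 = (B**2 + (-2 + 4)*B) + 7 = (B**2 + 2*B) + 7 = 7 + B**2 + 2*B)
(12*11)*V(H(-5)) = (12*11)*(7 + (-5)**2 + 2*(-5)) = 132*(7 + 25 - 10) = 132*22 = 2904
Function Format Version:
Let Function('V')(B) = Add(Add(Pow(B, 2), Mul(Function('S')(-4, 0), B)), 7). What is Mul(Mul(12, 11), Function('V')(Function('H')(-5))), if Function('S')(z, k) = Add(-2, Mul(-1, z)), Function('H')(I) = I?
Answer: 2904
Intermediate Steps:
Function('V')(B) = Add(7, Pow(B, 2), Mul(2, B)) (Function('V')(B) = Add(Add(Pow(B, 2), Mul(Add(-2, Mul(-1, -4)), B)), 7) = Add(Add(Pow(B, 2), Mul(Add(-2, 4), B)), 7) = Add(Add(Pow(B, 2), Mul(2, B)), 7) = Add(7, Pow(B, 2), Mul(2, B)))
Mul(Mul(12, 11), Function('V')(Function('H')(-5))) = Mul(Mul(12, 11), Add(7, Pow(-5, 2), Mul(2, -5))) = Mul(132, Add(7, 25, -10)) = Mul(132, 22) = 2904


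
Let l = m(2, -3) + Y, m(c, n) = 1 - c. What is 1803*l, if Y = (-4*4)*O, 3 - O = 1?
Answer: -59499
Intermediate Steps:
O = 2 (O = 3 - 1*1 = 3 - 1 = 2)
Y = -32 (Y = -4*4*2 = -16*2 = -32)
l = -33 (l = (1 - 1*2) - 32 = (1 - 2) - 32 = -1 - 32 = -33)
1803*l = 1803*(-33) = -59499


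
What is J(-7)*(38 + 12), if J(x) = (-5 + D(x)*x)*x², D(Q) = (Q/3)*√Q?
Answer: -12250 + 120050*I*√7/3 ≈ -12250.0 + 1.0587e+5*I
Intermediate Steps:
D(Q) = Q^(3/2)/3 (D(Q) = (Q*(⅓))*√Q = (Q/3)*√Q = Q^(3/2)/3)
J(x) = x²*(-5 + x^(5/2)/3) (J(x) = (-5 + (x^(3/2)/3)*x)*x² = (-5 + x^(5/2)/3)*x² = x²*(-5 + x^(5/2)/3))
J(-7)*(38 + 12) = ((⅓)*(-7)²*(-15 + (-7)^(5/2)))*(38 + 12) = ((⅓)*49*(-15 + 49*I*√7))*50 = (-245 + 2401*I*√7/3)*50 = -12250 + 120050*I*√7/3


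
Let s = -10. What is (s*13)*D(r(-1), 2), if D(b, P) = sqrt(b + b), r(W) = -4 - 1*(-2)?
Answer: -260*I ≈ -260.0*I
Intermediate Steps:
r(W) = -2 (r(W) = -4 + 2 = -2)
D(b, P) = sqrt(2)*sqrt(b) (D(b, P) = sqrt(2*b) = sqrt(2)*sqrt(b))
(s*13)*D(r(-1), 2) = (-10*13)*(sqrt(2)*sqrt(-2)) = -130*sqrt(2)*I*sqrt(2) = -260*I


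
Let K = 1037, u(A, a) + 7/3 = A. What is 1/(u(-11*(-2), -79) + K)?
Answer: 3/3170 ≈ 0.00094637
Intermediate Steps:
u(A, a) = -7/3 + A
1/(u(-11*(-2), -79) + K) = 1/((-7/3 - 11*(-2)) + 1037) = 1/((-7/3 + 22) + 1037) = 1/(59/3 + 1037) = 1/(3170/3) = 3/3170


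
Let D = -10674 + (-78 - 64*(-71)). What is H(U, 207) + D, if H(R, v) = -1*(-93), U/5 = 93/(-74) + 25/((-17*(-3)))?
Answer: -6115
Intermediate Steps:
U = -14465/3774 (U = 5*(93/(-74) + 25/((-17*(-3)))) = 5*(93*(-1/74) + 25/51) = 5*(-93/74 + 25*(1/51)) = 5*(-93/74 + 25/51) = 5*(-2893/3774) = -14465/3774 ≈ -3.8328)
H(R, v) = 93
D = -6208 (D = -10674 + (-78 + 4544) = -10674 + 4466 = -6208)
H(U, 207) + D = 93 - 6208 = -6115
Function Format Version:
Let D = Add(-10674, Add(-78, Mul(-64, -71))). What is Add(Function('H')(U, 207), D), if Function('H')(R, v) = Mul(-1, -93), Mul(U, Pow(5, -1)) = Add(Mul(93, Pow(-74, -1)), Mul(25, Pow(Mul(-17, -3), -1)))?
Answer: -6115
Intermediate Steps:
U = Rational(-14465, 3774) (U = Mul(5, Add(Mul(93, Pow(-74, -1)), Mul(25, Pow(Mul(-17, -3), -1)))) = Mul(5, Add(Mul(93, Rational(-1, 74)), Mul(25, Pow(51, -1)))) = Mul(5, Add(Rational(-93, 74), Mul(25, Rational(1, 51)))) = Mul(5, Add(Rational(-93, 74), Rational(25, 51))) = Mul(5, Rational(-2893, 3774)) = Rational(-14465, 3774) ≈ -3.8328)
Function('H')(R, v) = 93
D = -6208 (D = Add(-10674, Add(-78, 4544)) = Add(-10674, 4466) = -6208)
Add(Function('H')(U, 207), D) = Add(93, -6208) = -6115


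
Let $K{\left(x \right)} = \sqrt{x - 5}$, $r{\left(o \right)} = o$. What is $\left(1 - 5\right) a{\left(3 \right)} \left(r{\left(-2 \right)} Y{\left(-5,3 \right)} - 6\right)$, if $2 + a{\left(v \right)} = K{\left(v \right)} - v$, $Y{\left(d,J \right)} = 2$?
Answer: $-200 + 40 i \sqrt{2} \approx -200.0 + 56.569 i$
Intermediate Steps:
$K{\left(x \right)} = \sqrt{-5 + x}$
$a{\left(v \right)} = -2 + \sqrt{-5 + v} - v$ ($a{\left(v \right)} = -2 - \left(v - \sqrt{-5 + v}\right) = -2 + \sqrt{-5 + v} - v$)
$\left(1 - 5\right) a{\left(3 \right)} \left(r{\left(-2 \right)} Y{\left(-5,3 \right)} - 6\right) = \left(1 - 5\right) \left(-2 + \sqrt{-5 + 3} - 3\right) \left(\left(-2\right) 2 - 6\right) = - 4 \left(-2 + \sqrt{-2} - 3\right) \left(-4 - 6\right) = - 4 \left(-2 + i \sqrt{2} - 3\right) \left(-10\right) = - 4 \left(-5 + i \sqrt{2}\right) \left(-10\right) = \left(20 - 4 i \sqrt{2}\right) \left(-10\right) = -200 + 40 i \sqrt{2}$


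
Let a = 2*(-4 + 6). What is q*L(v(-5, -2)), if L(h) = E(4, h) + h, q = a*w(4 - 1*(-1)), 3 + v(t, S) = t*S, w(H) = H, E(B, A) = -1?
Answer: 120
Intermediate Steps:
a = 4 (a = 2*2 = 4)
v(t, S) = -3 + S*t (v(t, S) = -3 + t*S = -3 + S*t)
q = 20 (q = 4*(4 - 1*(-1)) = 4*(4 + 1) = 4*5 = 20)
L(h) = -1 + h
q*L(v(-5, -2)) = 20*(-1 + (-3 - 2*(-5))) = 20*(-1 + (-3 + 10)) = 20*(-1 + 7) = 20*6 = 120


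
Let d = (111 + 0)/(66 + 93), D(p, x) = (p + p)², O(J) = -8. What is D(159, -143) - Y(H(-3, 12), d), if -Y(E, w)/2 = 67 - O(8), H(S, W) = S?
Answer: 101274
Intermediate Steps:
D(p, x) = 4*p² (D(p, x) = (2*p)² = 4*p²)
d = 37/53 (d = 111/159 = 111*(1/159) = 37/53 ≈ 0.69811)
Y(E, w) = -150 (Y(E, w) = -2*(67 - 1*(-8)) = -2*(67 + 8) = -2*75 = -150)
D(159, -143) - Y(H(-3, 12), d) = 4*159² - 1*(-150) = 4*25281 + 150 = 101124 + 150 = 101274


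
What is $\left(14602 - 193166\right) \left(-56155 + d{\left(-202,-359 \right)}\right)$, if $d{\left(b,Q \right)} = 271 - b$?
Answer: $9942800648$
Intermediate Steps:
$\left(14602 - 193166\right) \left(-56155 + d{\left(-202,-359 \right)}\right) = \left(14602 - 193166\right) \left(-56155 + \left(271 - -202\right)\right) = - 178564 \left(-56155 + \left(271 + 202\right)\right) = - 178564 \left(-56155 + 473\right) = \left(-178564\right) \left(-55682\right) = 9942800648$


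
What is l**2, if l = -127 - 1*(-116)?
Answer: 121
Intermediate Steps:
l = -11 (l = -127 + 116 = -11)
l**2 = (-11)**2 = 121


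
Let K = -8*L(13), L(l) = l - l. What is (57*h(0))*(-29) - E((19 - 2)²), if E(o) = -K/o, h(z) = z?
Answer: 0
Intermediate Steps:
L(l) = 0
K = 0 (K = -8*0 = 0)
E(o) = 0 (E(o) = -0/o = -1*0 = 0)
(57*h(0))*(-29) - E((19 - 2)²) = (57*0)*(-29) - 1*0 = 0*(-29) + 0 = 0 + 0 = 0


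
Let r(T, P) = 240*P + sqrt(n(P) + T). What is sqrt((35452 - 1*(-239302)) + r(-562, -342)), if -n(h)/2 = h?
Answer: sqrt(192674 + sqrt(122)) ≈ 438.96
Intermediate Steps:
n(h) = -2*h
r(T, P) = sqrt(T - 2*P) + 240*P (r(T, P) = 240*P + sqrt(-2*P + T) = 240*P + sqrt(T - 2*P) = sqrt(T - 2*P) + 240*P)
sqrt((35452 - 1*(-239302)) + r(-562, -342)) = sqrt((35452 - 1*(-239302)) + (sqrt(-562 - 2*(-342)) + 240*(-342))) = sqrt((35452 + 239302) + (sqrt(-562 + 684) - 82080)) = sqrt(274754 + (sqrt(122) - 82080)) = sqrt(274754 + (-82080 + sqrt(122))) = sqrt(192674 + sqrt(122))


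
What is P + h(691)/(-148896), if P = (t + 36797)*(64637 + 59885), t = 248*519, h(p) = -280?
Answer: 383584231723211/18612 ≈ 2.0609e+10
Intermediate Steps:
t = 128712
P = 20609511698 (P = (128712 + 36797)*(64637 + 59885) = 165509*124522 = 20609511698)
P + h(691)/(-148896) = 20609511698 - 280/(-148896) = 20609511698 - 280*(-1/148896) = 20609511698 + 35/18612 = 383584231723211/18612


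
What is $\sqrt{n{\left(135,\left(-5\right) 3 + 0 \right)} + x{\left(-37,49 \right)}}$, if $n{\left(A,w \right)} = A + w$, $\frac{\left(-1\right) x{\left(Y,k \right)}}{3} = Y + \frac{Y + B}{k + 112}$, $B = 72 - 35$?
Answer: $\sqrt{231} \approx 15.199$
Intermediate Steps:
$B = 37$
$x{\left(Y,k \right)} = - 3 Y - \frac{3 \left(37 + Y\right)}{112 + k}$ ($x{\left(Y,k \right)} = - 3 \left(Y + \frac{Y + 37}{k + 112}\right) = - 3 \left(Y + \frac{37 + Y}{112 + k}\right) = - 3 Y - \frac{3 \left(37 + Y\right)}{112 + k}$)
$\sqrt{n{\left(135,\left(-5\right) 3 + 0 \right)} + x{\left(-37,49 \right)}} = \sqrt{\left(135 + \left(\left(-5\right) 3 + 0\right)\right) + \frac{3 \left(-37 - -4181 - \left(-37\right) 49\right)}{112 + 49}} = \sqrt{\left(135 + \left(-15 + 0\right)\right) + \frac{3 \left(-37 + 4181 + 1813\right)}{161}} = \sqrt{\left(135 - 15\right) + 3 \cdot \frac{1}{161} \cdot 5957} = \sqrt{120 + 111} = \sqrt{231}$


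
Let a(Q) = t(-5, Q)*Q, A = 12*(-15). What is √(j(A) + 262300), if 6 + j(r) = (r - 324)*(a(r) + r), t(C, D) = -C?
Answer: √806614 ≈ 898.12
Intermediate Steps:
A = -180
a(Q) = 5*Q (a(Q) = (-1*(-5))*Q = 5*Q)
j(r) = -6 + 6*r*(-324 + r) (j(r) = -6 + (r - 324)*(5*r + r) = -6 + (-324 + r)*(6*r) = -6 + 6*r*(-324 + r))
√(j(A) + 262300) = √((-6 - 1944*(-180) + 6*(-180)²) + 262300) = √((-6 + 349920 + 6*32400) + 262300) = √((-6 + 349920 + 194400) + 262300) = √(544314 + 262300) = √806614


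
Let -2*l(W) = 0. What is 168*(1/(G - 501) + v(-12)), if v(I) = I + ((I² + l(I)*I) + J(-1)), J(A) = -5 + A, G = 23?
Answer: 5059068/239 ≈ 21168.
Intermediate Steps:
l(W) = 0 (l(W) = -½*0 = 0)
v(I) = -6 + I + I² (v(I) = I + ((I² + 0*I) + (-5 - 1)) = I + ((I² + 0) - 6) = I + (I² - 6) = I + (-6 + I²) = -6 + I + I²)
168*(1/(G - 501) + v(-12)) = 168*(1/(23 - 501) + (-6 - 12 + (-12)²)) = 168*(1/(-478) + (-6 - 12 + 144)) = 168*(-1/478 + 126) = 168*(60227/478) = 5059068/239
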